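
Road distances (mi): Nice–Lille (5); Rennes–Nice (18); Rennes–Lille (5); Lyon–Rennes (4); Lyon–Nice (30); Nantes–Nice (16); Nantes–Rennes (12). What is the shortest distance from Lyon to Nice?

Paths from Lyon to Nice:
Lyon - Rennes - Nice: 4 + 18 = 22
Lyon - Nice: 30
Lyon - Rennes - Nantes - Nice: 4 + 12 + 16 = 32
Lyon - Rennes - Lille - Nice: 4 + 5 + 5 = 14
The minimum is 14 mi.

14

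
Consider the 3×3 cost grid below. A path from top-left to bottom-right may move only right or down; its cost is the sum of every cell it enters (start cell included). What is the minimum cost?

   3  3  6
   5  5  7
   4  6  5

22

One optimal route is [0,0]→[0,1]→[1,1]→[2,1]→[2,2].
Its cost is 3 + 3 + 5 + 6 + 5 = 22.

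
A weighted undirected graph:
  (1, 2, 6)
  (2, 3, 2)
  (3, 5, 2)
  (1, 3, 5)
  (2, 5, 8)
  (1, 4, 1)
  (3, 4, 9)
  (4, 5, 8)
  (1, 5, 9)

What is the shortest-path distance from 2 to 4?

Comparing a few candidate routes:
2 -> 1 -> 4: 6 + 1 = 7
2 -> 3 -> 1 -> 4: 2 + 5 + 1 = 8
2 -> 3 -> 4: 2 + 9 = 11
Shortest: 7.

7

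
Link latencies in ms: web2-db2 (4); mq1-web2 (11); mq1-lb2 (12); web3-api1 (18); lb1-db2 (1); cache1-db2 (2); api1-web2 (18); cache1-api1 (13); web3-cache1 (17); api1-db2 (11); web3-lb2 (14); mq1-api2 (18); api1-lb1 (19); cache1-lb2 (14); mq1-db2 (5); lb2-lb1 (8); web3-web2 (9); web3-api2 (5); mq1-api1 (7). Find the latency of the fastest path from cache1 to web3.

15

Checking several routes:
cache1 -> lb2 -> web3: 14 + 14 = 28
cache1 -> db2 -> web2 -> web3: 2 + 4 + 9 = 15
cache1 -> db2 -> mq1 -> web2 -> web3: 2 + 5 + 11 + 9 = 27
cache1 -> web3: 17
cache1 -> db2 -> lb1 -> lb2 -> web3: 2 + 1 + 8 + 14 = 25
The minimum is 15 ms.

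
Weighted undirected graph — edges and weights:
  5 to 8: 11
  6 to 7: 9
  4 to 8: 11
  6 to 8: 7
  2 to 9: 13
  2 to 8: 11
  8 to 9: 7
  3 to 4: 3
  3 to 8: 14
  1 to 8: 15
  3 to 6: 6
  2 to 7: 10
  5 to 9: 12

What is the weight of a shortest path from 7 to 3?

15

A few of the 7→3 routes:
7→6→8→4→3: 9 + 7 + 11 + 3 = 30
7→6→8→3: 9 + 7 + 14 = 30
7→2→8→6→3: 10 + 11 + 7 + 6 = 34
7→2→8→3: 10 + 11 + 14 = 35
7→6→3: 9 + 6 = 15
Shortest: 15.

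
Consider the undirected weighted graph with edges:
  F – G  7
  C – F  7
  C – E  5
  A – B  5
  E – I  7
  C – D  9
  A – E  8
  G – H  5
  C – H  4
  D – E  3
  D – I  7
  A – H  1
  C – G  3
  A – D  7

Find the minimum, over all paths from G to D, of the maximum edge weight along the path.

Checking several routes:
G→F→C→H→A→D: max(7, 7, 4, 1, 7) = 7
G→H→C→E→D: max(5, 4, 5, 3) = 5
G→F→C→E→D: max(7, 7, 5, 3) = 7
G→C→E→D: max(3, 5, 3) = 5
G→F→C→E→I→D: max(7, 7, 5, 7, 7) = 7
Smallest bottleneck: 5.

5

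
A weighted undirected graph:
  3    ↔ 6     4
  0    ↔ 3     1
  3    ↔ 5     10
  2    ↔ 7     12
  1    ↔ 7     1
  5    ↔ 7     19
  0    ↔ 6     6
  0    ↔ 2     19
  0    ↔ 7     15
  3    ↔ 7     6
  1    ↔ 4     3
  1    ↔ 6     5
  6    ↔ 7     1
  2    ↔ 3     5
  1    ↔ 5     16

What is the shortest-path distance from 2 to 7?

Comparing a few candidate routes:
2 - 3 - 7: 5 + 6 = 11
2 - 3 - 6 - 7: 5 + 4 + 1 = 10
2 - 3 - 0 - 6 - 7: 5 + 1 + 6 + 1 = 13
2 - 7: 12
The minimum is 10.

10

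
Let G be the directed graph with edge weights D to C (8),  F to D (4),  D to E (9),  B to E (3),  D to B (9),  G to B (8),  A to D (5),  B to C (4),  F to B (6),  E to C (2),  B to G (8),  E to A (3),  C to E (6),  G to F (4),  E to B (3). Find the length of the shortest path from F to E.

9

Comparing a few candidate routes:
F-B-E: 6 + 3 = 9
F-B-C-E: 6 + 4 + 6 = 16
F-D-E: 4 + 9 = 13
F-D-B-E: 4 + 9 + 3 = 16
Best route has total 9.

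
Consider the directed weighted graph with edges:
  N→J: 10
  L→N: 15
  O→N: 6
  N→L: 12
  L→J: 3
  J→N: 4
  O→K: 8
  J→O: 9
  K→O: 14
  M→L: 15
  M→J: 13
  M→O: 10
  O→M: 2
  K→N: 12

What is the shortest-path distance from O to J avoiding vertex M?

16

Routes from O to J avoiding M:
O-N-J: 6 + 10 = 16
O-K-N-J: 8 + 12 + 10 = 30
O-N-L-J: 6 + 12 + 3 = 21
O-K-N-L-J: 8 + 12 + 12 + 3 = 35
Best route has total 16.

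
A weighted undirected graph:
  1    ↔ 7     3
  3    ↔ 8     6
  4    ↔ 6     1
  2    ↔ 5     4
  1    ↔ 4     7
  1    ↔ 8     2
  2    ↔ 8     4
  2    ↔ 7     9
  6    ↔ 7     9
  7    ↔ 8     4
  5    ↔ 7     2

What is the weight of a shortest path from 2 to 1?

6

Some routes from 2 to 1:
2 -> 8 -> 1: 4 + 2 = 6
2 -> 7 -> 8 -> 1: 9 + 4 + 2 = 15
2 -> 7 -> 1: 9 + 3 = 12
2 -> 8 -> 7 -> 1: 4 + 4 + 3 = 11
2 -> 5 -> 7 -> 1: 4 + 2 + 3 = 9
2 -> 5 -> 7 -> 8 -> 1: 4 + 2 + 4 + 2 = 12
The minimum is 6.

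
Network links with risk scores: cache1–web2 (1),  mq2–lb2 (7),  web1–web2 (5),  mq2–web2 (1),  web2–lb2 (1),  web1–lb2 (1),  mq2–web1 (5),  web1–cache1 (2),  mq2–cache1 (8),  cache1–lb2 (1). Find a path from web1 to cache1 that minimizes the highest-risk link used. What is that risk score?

Checking several routes:
web1→mq2→web2→cache1: max(5, 1, 1) = 5
web1→cache1: max(2) = 2
web1→lb2→cache1: max(1, 1) = 1
web1→lb2→web2→cache1: max(1, 1, 1) = 1
web1→mq2→web2→lb2→cache1: max(5, 1, 1, 1) = 5
web1→web2→lb2→cache1: max(5, 1, 1) = 5
Best route has worst link 1.

1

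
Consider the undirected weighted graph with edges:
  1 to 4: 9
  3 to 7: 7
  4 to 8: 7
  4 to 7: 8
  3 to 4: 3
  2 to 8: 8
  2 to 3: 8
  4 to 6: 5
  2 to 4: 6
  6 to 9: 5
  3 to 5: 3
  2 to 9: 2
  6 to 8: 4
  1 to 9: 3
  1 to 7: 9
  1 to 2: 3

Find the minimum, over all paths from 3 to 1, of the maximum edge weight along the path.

Comparing a few candidate routes:
3 → 4 → 8 → 6 → 9 → 1: max(3, 7, 4, 5, 3) = 7
3 → 4 → 2 → 9 → 1: max(3, 6, 2, 3) = 6
3 → 4 → 6 → 9 → 1: max(3, 5, 5, 3) = 5
3 → 4 → 6 → 9 → 2 → 1: max(3, 5, 5, 2, 3) = 5
3 → 4 → 2 → 1: max(3, 6, 3) = 6
Smallest bottleneck: 5.

5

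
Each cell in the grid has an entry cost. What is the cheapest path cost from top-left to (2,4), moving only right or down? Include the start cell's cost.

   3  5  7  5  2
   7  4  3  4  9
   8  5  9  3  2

Path r0c0 -> r0c1 -> r1c1 -> r1c2 -> r1c3 -> r2c3 -> r2c4: 3 + 5 + 4 + 3 + 4 + 3 + 2 = 24.
For comparison, the top-then-right route costs 33.

24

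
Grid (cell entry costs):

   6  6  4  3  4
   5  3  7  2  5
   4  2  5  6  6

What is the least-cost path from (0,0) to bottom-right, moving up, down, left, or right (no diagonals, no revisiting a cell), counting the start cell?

32

Cheapest: [0,0]→[0,1]→[0,2]→[0,3]→[1,3]→[1,4]→[2,4]
  6 + 6 + 4 + 3 + 2 + 5 + 6 = 32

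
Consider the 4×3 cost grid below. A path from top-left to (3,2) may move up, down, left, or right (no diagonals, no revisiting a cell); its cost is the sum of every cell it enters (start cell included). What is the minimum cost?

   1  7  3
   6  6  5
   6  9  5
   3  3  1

Best path: (0,0) → (1,0) → (2,0) → (3,0) → (3,1) → (3,2)
Cost: 1 + 6 + 6 + 3 + 3 + 1 = 20

20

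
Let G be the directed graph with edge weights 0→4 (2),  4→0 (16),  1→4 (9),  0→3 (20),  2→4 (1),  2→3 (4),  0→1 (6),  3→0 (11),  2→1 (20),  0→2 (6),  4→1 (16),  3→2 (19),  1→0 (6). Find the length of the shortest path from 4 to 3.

26

Paths from 4 to 3:
4 -> 1 -> 0 -> 2 -> 3: 16 + 6 + 6 + 4 = 32
4 -> 0 -> 2 -> 3: 16 + 6 + 4 = 26
4 -> 1 -> 0 -> 3: 16 + 6 + 20 = 42
4 -> 0 -> 3: 16 + 20 = 36
Best route has total 26.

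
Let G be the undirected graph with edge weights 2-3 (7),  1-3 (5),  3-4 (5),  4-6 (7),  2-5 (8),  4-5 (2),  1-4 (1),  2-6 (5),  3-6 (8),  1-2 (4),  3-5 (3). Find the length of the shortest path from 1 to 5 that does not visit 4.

8

Some routes from 1 to 5 avoiding 4:
1 -> 3 -> 2 -> 5: 5 + 7 + 8 = 20
1 -> 3 -> 5: 5 + 3 = 8
1 -> 2 -> 3 -> 5: 4 + 7 + 3 = 14
1 -> 2 -> 5: 4 + 8 = 12
Best route has total 8.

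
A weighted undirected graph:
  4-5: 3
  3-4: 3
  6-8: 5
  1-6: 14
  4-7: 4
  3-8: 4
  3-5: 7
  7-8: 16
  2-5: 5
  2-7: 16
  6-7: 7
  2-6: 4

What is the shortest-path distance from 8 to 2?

A few of the 8→2 routes:
8 → 3 → 5 → 2: 4 + 7 + 5 = 16
8 → 3 → 4 → 5 → 2: 4 + 3 + 3 + 5 = 15
8 → 6 → 2: 5 + 4 = 9
8 → 3 → 4 → 7 → 6 → 2: 4 + 3 + 4 + 7 + 4 = 22
8 → 6 → 7 → 4 → 5 → 2: 5 + 7 + 4 + 3 + 5 = 24
Best route has total 9.

9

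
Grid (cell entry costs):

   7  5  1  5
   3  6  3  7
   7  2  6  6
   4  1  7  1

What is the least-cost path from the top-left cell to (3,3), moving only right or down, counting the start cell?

27

Cheapest: (0,0)→(1,0)→(1,1)→(2,1)→(3,1)→(3,2)→(3,3)
  7 + 3 + 6 + 2 + 1 + 7 + 1 = 27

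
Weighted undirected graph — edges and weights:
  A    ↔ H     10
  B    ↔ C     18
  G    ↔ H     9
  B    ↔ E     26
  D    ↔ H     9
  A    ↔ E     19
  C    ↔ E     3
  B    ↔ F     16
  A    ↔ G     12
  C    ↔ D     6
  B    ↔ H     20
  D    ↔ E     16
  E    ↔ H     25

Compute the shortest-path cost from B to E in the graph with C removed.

26

Comparing a few candidate routes:
B -> H -> E: 20 + 25 = 45
B -> E: 26
B -> H -> A -> E: 20 + 10 + 19 = 49
B -> H -> D -> E: 20 + 9 + 16 = 45
Best route has total 26.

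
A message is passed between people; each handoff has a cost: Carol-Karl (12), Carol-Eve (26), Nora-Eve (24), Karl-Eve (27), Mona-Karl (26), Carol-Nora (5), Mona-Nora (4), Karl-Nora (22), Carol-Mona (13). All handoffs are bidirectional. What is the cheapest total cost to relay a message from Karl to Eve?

27

Checking several routes:
Karl-Eve: 27
Karl-Carol-Mona-Nora-Eve: 12 + 13 + 4 + 24 = 53
Karl-Carol-Eve: 12 + 26 = 38
Karl-Nora-Carol-Eve: 22 + 5 + 26 = 53
Karl-Carol-Nora-Eve: 12 + 5 + 24 = 41
Karl-Nora-Eve: 22 + 24 = 46
Shortest: 27.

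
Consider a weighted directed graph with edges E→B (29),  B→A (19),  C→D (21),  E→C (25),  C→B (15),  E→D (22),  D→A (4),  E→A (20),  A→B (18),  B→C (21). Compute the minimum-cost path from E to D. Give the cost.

22

Comparing a few candidate routes:
E - C - D: 25 + 21 = 46
E - D: 22
E - B - C - D: 29 + 21 + 21 = 71
Best route has total 22.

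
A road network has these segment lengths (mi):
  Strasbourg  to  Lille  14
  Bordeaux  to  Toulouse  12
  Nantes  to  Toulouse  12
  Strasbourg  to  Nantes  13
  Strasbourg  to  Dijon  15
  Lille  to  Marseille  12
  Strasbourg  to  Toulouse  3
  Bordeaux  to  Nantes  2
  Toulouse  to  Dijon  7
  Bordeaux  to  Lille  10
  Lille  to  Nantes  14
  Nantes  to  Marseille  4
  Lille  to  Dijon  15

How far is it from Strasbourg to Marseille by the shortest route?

A few of the Strasbourg→Marseille routes:
Strasbourg -> Lille -> Marseille: 14 + 12 = 26
Strasbourg -> Toulouse -> Nantes -> Marseille: 3 + 12 + 4 = 19
Strasbourg -> Toulouse -> Bordeaux -> Nantes -> Marseille: 3 + 12 + 2 + 4 = 21
Strasbourg -> Nantes -> Marseille: 13 + 4 = 17
Strasbourg -> Lille -> Bordeaux -> Nantes -> Marseille: 14 + 10 + 2 + 4 = 30
Best route has total 17 mi.

17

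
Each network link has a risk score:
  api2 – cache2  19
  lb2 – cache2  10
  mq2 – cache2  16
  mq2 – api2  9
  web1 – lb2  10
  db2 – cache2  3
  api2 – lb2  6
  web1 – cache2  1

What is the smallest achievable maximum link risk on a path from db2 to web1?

3

Paths from db2 to web1:
db2→cache2→mq2→api2→lb2→web1: max(3, 16, 9, 6, 10) = 16
db2→cache2→lb2→web1: max(3, 10, 10) = 10
db2→cache2→web1: max(3, 1) = 3
db2→cache2→api2→lb2→web1: max(3, 19, 6, 10) = 19
Smallest bottleneck: 3.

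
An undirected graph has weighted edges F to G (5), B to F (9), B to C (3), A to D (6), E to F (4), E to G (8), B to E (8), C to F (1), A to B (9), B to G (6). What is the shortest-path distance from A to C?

Some routes from A to C:
A → B → G → F → C: 9 + 6 + 5 + 1 = 21
A → B → C: 9 + 3 = 12
A → B → F → C: 9 + 9 + 1 = 19
Best route has total 12.

12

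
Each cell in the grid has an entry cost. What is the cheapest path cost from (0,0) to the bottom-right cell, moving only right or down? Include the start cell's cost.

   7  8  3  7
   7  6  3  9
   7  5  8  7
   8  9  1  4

34

Cheapest: [0,0] -> [0,1] -> [0,2] -> [1,2] -> [2,2] -> [3,2] -> [3,3]
  7 + 8 + 3 + 3 + 8 + 1 + 4 = 34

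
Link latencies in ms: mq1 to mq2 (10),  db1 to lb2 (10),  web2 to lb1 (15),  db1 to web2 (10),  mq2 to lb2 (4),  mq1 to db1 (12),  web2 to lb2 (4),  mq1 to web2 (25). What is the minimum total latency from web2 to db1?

Comparing a few candidate routes:
web2 - lb2 - db1: 4 + 10 = 14
web2 - db1: 10
web2 - lb2 - mq2 - mq1 - db1: 4 + 4 + 10 + 12 = 30
Shortest: 10 ms.

10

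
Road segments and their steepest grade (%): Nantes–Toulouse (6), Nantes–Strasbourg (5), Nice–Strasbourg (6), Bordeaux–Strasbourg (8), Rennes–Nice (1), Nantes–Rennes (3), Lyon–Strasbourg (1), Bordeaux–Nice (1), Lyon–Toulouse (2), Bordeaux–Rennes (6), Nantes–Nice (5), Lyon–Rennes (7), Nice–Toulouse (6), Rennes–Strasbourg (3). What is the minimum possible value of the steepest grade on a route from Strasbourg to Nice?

A few of the Strasbourg→Nice routes:
Strasbourg-Rennes-Nantes-Nice: max(3, 3, 5) = 5
Strasbourg-Nantes-Nice: max(5, 5) = 5
Strasbourg-Nantes-Toulouse-Nice: max(5, 6, 6) = 6
Strasbourg-Nantes-Rennes-Bordeaux-Nice: max(5, 3, 6, 1) = 6
Strasbourg-Nantes-Rennes-Nice: max(5, 3, 1) = 5
Strasbourg-Rennes-Nice: max(3, 1) = 3
Smallest bottleneck: 3%.

3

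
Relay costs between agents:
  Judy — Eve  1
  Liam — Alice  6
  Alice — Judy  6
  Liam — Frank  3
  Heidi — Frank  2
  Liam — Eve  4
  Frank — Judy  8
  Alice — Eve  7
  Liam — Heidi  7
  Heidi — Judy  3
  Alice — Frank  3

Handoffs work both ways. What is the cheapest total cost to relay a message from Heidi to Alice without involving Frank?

9

Comparing a few candidate routes:
Heidi-Judy-Eve-Alice: 3 + 1 + 7 = 11
Heidi-Judy-Alice: 3 + 6 = 9
Heidi-Judy-Eve-Liam-Alice: 3 + 1 + 4 + 6 = 14
Heidi-Liam-Alice: 7 + 6 = 13
Heidi-Liam-Eve-Judy-Alice: 7 + 4 + 1 + 6 = 18
Shortest: 9.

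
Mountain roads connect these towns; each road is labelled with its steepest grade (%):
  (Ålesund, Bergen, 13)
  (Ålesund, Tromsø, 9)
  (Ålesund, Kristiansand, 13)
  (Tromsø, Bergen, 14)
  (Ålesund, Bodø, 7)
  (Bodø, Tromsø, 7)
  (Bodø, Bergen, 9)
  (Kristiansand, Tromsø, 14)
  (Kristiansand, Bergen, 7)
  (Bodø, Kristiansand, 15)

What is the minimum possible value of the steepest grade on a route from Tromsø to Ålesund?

7

Comparing a few candidate routes:
Tromsø → Ålesund: max(9) = 9
Tromsø → Bodø → Bergen → Ålesund: max(7, 9, 13) = 13
Tromsø → Bodø → Ålesund: max(7, 7) = 7
Best route has worst link 7%.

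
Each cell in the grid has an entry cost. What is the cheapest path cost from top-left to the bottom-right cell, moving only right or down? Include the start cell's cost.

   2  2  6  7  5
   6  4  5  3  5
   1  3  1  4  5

Take [0,0]→[0,1]→[1,1]→[2,1]→[2,2]→[2,3]→[2,4] for a total of 2 + 2 + 4 + 3 + 1 + 4 + 5 = 21.
For comparison, the top-then-right route costs 32.

21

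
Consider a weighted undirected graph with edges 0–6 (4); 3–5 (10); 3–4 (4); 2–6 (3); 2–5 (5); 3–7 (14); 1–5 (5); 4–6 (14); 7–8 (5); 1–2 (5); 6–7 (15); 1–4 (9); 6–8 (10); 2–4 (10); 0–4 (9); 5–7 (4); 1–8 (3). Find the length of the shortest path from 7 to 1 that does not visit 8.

9

Some routes from 7 to 1 avoiding 8:
7-5-1: 4 + 5 = 9
7-3-4-1: 14 + 4 + 9 = 27
7-5-2-1: 4 + 5 + 5 = 14
7-5-3-4-1: 4 + 10 + 4 + 9 = 27
7-6-2-1: 15 + 3 + 5 = 23
Shortest: 9.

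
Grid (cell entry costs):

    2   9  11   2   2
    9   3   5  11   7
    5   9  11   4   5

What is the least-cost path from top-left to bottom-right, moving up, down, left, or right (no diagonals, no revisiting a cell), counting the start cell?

38

Path (0,0) → (0,1) → (0,2) → (0,3) → (0,4) → (1,4) → (2,4): 2 + 9 + 11 + 2 + 2 + 7 + 5 = 38.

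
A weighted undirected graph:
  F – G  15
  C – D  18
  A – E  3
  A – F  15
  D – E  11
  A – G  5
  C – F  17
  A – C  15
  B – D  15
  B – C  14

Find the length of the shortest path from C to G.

20

Some routes from C to G:
C → D → E → A → G: 18 + 11 + 3 + 5 = 37
C → A → G: 15 + 5 = 20
C → F → A → G: 17 + 15 + 5 = 37
C → A → F → G: 15 + 15 + 15 = 45
C → F → G: 17 + 15 = 32
C → B → D → E → A → G: 14 + 15 + 11 + 3 + 5 = 48
Best route has total 20.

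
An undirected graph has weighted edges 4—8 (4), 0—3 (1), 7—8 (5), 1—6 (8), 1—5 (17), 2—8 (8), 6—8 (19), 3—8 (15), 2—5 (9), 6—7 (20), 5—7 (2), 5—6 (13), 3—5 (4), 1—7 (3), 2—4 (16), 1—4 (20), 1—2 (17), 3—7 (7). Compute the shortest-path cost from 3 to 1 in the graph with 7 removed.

21

A few of the 3→1 routes:
3 -> 5 -> 1: 4 + 17 = 21
3 -> 5 -> 2 -> 1: 4 + 9 + 17 = 30
3 -> 5 -> 6 -> 1: 4 + 13 + 8 = 25
Best route has total 21.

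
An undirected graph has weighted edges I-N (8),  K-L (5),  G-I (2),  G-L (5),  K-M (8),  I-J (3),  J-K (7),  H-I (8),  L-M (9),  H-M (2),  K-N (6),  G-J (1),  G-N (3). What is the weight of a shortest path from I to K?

Some routes from I to K:
I-G-N-K: 2 + 3 + 6 = 11
I-G-J-K: 2 + 1 + 7 = 10
I-G-L-K: 2 + 5 + 5 = 12
I-J-K: 3 + 7 = 10
The minimum is 10.

10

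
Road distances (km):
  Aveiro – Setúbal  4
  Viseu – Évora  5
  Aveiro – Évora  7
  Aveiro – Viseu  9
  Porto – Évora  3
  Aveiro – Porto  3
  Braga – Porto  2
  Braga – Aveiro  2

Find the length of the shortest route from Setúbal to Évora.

10

Paths from Setúbal to Évora:
Setúbal → Aveiro → Évora: 4 + 7 = 11
Setúbal → Aveiro → Porto → Évora: 4 + 3 + 3 = 10
Setúbal → Aveiro → Viseu → Évora: 4 + 9 + 5 = 18
Setúbal → Aveiro → Braga → Porto → Évora: 4 + 2 + 2 + 3 = 11
Shortest: 10 km.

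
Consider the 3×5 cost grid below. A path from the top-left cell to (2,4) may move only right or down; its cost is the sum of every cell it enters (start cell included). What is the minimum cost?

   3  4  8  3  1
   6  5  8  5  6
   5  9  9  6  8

Path r0c0→r0c1→r0c2→r0c3→r0c4→r1c4→r2c4: 3 + 4 + 8 + 3 + 1 + 6 + 8 = 33.

33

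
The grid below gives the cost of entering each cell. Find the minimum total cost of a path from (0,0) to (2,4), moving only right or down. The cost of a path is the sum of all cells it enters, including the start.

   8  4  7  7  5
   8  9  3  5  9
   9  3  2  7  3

34

Path r0c0→r0c1→r0c2→r1c2→r2c2→r2c3→r2c4: 8 + 4 + 7 + 3 + 2 + 7 + 3 = 34.
For comparison, the top-then-right route costs 43.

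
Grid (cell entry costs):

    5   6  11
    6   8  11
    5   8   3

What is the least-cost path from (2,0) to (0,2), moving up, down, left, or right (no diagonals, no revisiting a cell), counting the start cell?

Path r2c0→r1c0→r0c0→r0c1→r0c2: 5 + 6 + 5 + 6 + 11 = 33.

33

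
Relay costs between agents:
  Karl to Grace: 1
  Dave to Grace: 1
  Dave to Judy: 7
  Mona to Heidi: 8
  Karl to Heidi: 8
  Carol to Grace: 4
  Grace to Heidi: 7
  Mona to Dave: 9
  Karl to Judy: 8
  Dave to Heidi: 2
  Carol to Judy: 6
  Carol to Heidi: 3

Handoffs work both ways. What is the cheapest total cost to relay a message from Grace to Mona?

10

Some routes from Grace to Mona:
Grace-Carol-Heidi-Mona: 4 + 3 + 8 = 15
Grace-Dave-Heidi-Mona: 1 + 2 + 8 = 11
Grace-Heidi-Mona: 7 + 8 = 15
Grace-Dave-Mona: 1 + 9 = 10
Best route has total 10.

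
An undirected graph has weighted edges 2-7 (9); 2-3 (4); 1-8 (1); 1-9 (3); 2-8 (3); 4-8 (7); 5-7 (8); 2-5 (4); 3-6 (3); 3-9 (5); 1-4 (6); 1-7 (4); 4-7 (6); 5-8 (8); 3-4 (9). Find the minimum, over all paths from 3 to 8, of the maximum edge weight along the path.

Comparing a few candidate routes:
3 - 9 - 1 - 8: max(5, 3, 1) = 5
3 - 9 - 1 - 4 - 8: max(5, 3, 6, 7) = 7
3 - 9 - 1 - 7 - 4 - 8: max(5, 3, 4, 6, 7) = 7
3 - 2 - 8: max(4, 3) = 4
Best route has worst link 4.

4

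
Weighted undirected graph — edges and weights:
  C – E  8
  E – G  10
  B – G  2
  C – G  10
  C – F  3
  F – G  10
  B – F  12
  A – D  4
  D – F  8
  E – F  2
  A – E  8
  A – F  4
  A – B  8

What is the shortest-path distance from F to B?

12

Checking several routes:
F→G→B: 10 + 2 = 12
F→E→G→B: 2 + 10 + 2 = 14
F→A→B: 4 + 8 = 12
F→B: 12
Best route has total 12.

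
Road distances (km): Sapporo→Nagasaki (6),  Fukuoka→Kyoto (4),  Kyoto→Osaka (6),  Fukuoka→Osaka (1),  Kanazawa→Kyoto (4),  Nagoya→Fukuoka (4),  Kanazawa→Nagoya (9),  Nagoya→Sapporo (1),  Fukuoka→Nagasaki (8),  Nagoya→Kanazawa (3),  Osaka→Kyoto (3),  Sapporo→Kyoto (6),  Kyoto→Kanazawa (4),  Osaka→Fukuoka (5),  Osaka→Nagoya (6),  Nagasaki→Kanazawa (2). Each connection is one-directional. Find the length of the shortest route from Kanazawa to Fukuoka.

Paths from Kanazawa to Fukuoka:
Kanazawa - Kyoto - Osaka - Nagoya - Fukuoka: 4 + 6 + 6 + 4 = 20
Kanazawa - Nagoya - Sapporo - Kyoto - Osaka - Fukuoka: 9 + 1 + 6 + 6 + 5 = 27
Kanazawa - Kyoto - Osaka - Fukuoka: 4 + 6 + 5 = 15
Kanazawa - Nagoya - Fukuoka: 9 + 4 = 13
Best route has total 13 km.

13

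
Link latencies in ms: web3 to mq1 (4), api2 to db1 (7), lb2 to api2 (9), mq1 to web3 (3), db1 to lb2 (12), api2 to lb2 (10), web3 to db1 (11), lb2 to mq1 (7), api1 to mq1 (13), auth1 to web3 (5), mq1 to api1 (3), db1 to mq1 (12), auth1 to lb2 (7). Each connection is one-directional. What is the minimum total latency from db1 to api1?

15

Paths from db1 to api1:
db1 → lb2 → mq1 → api1: 12 + 7 + 3 = 22
db1 → mq1 → api1: 12 + 3 = 15
Best route has total 15 ms.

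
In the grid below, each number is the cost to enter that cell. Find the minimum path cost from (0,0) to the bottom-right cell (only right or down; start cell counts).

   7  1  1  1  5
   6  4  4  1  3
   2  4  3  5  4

One optimal route is (0,0) (0,1) (0,2) (0,3) (1,3) (1,4) (2,4).
Its cost is 7 + 1 + 1 + 1 + 1 + 3 + 4 = 18.

18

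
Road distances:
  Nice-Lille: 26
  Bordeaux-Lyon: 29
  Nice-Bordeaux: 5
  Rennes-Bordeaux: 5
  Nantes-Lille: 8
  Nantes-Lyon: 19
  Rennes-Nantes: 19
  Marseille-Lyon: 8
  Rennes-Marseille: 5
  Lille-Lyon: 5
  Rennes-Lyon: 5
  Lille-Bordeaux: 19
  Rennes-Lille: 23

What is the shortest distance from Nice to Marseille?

15

Comparing a few candidate routes:
Nice → Lille → Lyon → Rennes → Marseille: 26 + 5 + 5 + 5 = 41
Nice → Lille → Lyon → Marseille: 26 + 5 + 8 = 39
Nice → Bordeaux → Lille → Lyon → Rennes → Marseille: 5 + 19 + 5 + 5 + 5 = 39
Nice → Bordeaux → Lille → Lyon → Marseille: 5 + 19 + 5 + 8 = 37
Nice → Bordeaux → Rennes → Lyon → Marseille: 5 + 5 + 5 + 8 = 23
Nice → Bordeaux → Rennes → Marseille: 5 + 5 + 5 = 15
Shortest: 15.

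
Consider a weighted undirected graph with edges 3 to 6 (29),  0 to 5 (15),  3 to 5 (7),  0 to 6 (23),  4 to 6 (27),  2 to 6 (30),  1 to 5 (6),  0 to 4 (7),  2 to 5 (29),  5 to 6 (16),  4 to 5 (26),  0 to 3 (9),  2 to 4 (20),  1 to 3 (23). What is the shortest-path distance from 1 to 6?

Comparing a few candidate routes:
1-5-3-6: 6 + 7 + 29 = 42
1-5-6: 6 + 16 = 22
1-5-3-0-6: 6 + 7 + 9 + 23 = 45
1-3-5-6: 23 + 7 + 16 = 46
1-5-0-6: 6 + 15 + 23 = 44
Shortest: 22.

22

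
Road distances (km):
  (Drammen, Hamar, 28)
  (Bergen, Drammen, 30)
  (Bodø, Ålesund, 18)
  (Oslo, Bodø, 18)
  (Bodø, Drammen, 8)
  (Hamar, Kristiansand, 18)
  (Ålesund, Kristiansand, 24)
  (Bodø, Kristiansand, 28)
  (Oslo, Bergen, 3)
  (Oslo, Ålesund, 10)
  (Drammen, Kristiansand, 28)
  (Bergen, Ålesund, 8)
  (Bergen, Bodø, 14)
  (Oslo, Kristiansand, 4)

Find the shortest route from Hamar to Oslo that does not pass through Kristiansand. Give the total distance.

A few of the Hamar→Oslo routes:
Hamar -> Drammen -> Bodø -> Oslo: 28 + 8 + 18 = 54
Hamar -> Drammen -> Bodø -> Bergen -> Ålesund -> Oslo: 28 + 8 + 14 + 8 + 10 = 68
Hamar -> Drammen -> Bodø -> Bergen -> Oslo: 28 + 8 + 14 + 3 = 53
Hamar -> Drammen -> Bodø -> Ålesund -> Oslo: 28 + 8 + 18 + 10 = 64
Hamar -> Drammen -> Bergen -> Oslo: 28 + 30 + 3 = 61
Hamar -> Drammen -> Bodø -> Ålesund -> Bergen -> Oslo: 28 + 8 + 18 + 8 + 3 = 65
Best route has total 53 km.

53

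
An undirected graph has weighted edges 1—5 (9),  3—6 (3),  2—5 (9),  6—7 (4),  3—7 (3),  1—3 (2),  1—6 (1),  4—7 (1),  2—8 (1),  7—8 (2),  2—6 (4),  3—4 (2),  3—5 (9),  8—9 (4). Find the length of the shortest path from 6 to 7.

4

Some routes from 6 to 7:
6 → 1 → 3 → 4 → 7: 1 + 2 + 2 + 1 = 6
6 → 2 → 8 → 7: 4 + 1 + 2 = 7
6 → 3 → 4 → 7: 3 + 2 + 1 = 6
6 → 1 → 3 → 7: 1 + 2 + 3 = 6
6 → 3 → 7: 3 + 3 = 6
6 → 7: 4
Best route has total 4.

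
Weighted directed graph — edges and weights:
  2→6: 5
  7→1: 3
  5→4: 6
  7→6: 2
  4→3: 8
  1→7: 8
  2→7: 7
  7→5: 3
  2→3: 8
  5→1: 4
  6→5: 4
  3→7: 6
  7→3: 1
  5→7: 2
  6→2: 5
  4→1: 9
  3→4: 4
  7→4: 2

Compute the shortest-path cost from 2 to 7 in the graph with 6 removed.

Paths from 2 to 7 avoiding 6:
2 → 7: 7
2 → 3 → 4 → 1 → 7: 8 + 4 + 9 + 8 = 29
2 → 3 → 7: 8 + 6 = 14
Shortest: 7.

7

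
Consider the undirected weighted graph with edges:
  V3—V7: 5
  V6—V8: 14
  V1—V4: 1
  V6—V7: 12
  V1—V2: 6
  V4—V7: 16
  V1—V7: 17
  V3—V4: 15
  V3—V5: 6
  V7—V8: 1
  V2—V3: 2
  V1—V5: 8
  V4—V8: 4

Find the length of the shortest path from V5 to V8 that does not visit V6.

A few of the V5→V8 routes:
V5 -> V1 -> V2 -> V3 -> V7 -> V8: 8 + 6 + 2 + 5 + 1 = 22
V5 -> V1 -> V4 -> V8: 8 + 1 + 4 = 13
V5 -> V3 -> V2 -> V1 -> V4 -> V8: 6 + 2 + 6 + 1 + 4 = 19
V5 -> V3 -> V7 -> V8: 6 + 5 + 1 = 12
Best route has total 12.

12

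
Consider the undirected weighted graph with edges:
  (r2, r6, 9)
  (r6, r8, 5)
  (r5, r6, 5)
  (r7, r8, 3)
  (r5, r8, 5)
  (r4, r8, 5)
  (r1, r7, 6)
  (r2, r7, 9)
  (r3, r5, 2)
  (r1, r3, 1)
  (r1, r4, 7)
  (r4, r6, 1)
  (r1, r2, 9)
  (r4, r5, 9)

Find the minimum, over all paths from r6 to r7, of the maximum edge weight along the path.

5

Comparing a few candidate routes:
r6 - r4 - r8 - r5 - r3 - r1 - r7: max(1, 5, 5, 2, 1, 6) = 6
r6 - r4 - r8 - r7: max(1, 5, 3) = 5
r6 - r5 - r8 - r7: max(5, 5, 3) = 5
r6 - r8 - r7: max(5, 3) = 5
r6 - r8 - r5 - r3 - r1 - r7: max(5, 5, 2, 1, 6) = 6
Best route has worst link 5.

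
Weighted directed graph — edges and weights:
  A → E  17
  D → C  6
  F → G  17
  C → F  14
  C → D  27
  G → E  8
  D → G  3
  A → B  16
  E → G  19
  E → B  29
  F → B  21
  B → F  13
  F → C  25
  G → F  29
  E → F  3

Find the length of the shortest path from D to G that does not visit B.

3

Paths from D to G avoiding B:
D→G: 3
D→C→F→G: 6 + 14 + 17 = 37
Shortest: 3.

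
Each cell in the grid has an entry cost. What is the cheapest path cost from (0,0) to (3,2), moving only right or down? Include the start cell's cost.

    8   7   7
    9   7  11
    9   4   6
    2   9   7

39

Path r0c0 -> r0c1 -> r1c1 -> r2c1 -> r2c2 -> r3c2: 8 + 7 + 7 + 4 + 6 + 7 = 39.
(Top row then right column would cost 46.)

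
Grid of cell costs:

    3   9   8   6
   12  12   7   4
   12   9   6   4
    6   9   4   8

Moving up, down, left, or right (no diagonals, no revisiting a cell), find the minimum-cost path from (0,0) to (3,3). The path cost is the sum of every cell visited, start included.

42

Take (0,0)→(0,1)→(0,2)→(0,3)→(1,3)→(2,3)→(3,3) for a total of 3 + 9 + 8 + 6 + 4 + 4 + 8 = 42.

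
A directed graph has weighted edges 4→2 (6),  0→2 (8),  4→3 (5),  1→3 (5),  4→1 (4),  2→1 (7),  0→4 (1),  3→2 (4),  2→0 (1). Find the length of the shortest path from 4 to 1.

4

Paths from 4 to 1:
4 → 3 → 2 → 1: 5 + 4 + 7 = 16
4 → 1: 4
4 → 2 → 1: 6 + 7 = 13
Shortest: 4.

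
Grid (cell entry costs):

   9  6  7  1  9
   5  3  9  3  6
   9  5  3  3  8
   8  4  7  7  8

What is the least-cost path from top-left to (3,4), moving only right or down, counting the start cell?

43

Best path: [0,0]→[1,0]→[1,1]→[2,1]→[2,2]→[2,3]→[3,3]→[3,4]
Cost: 9 + 5 + 3 + 5 + 3 + 3 + 7 + 8 = 43
For comparison, the top-then-right route costs 54.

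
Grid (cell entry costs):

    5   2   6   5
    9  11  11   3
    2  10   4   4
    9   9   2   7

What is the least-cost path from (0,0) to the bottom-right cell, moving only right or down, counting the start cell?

32

Path r0c0→r0c1→r0c2→r0c3→r1c3→r2c3→r3c3: 5 + 2 + 6 + 5 + 3 + 4 + 7 = 32.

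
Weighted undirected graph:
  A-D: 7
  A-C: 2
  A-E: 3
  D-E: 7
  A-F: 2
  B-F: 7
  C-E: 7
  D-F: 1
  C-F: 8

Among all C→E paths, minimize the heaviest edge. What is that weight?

3

A few of the C→E routes:
C→A→F→D→E: max(2, 2, 1, 7) = 7
C→A→D→E: max(2, 7, 7) = 7
C→E: max(7) = 7
C→A→E: max(2, 3) = 3
Smallest bottleneck: 3.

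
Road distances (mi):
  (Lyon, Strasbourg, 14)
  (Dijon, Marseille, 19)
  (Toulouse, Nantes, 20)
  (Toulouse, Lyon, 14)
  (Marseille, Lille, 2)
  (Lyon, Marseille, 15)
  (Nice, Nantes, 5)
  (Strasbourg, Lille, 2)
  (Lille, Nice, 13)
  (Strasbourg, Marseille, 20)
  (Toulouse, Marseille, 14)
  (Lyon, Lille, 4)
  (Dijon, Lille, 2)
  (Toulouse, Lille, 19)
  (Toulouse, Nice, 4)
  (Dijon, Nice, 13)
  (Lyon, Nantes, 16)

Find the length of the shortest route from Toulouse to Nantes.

Checking several routes:
Toulouse→Lyon→Nantes: 14 + 16 = 30
Toulouse→Nantes: 20
Toulouse→Nice→Nantes: 4 + 5 = 9
Shortest: 9 mi.

9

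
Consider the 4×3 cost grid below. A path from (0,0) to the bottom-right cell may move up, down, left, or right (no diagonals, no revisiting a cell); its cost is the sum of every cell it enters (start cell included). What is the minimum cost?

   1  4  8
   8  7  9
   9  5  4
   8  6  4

25

Best path: [0,0] -> [0,1] -> [1,1] -> [2,1] -> [2,2] -> [3,2]
Cost: 1 + 4 + 7 + 5 + 4 + 4 = 25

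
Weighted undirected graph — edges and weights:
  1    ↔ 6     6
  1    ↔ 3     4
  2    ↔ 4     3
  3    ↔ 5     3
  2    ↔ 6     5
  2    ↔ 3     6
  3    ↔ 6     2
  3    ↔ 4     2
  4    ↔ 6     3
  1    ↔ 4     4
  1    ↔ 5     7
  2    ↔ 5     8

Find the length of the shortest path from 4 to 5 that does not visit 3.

Some routes from 4 to 5 avoiding 3:
4 -> 2 -> 5: 3 + 8 = 11
4 -> 1 -> 5: 4 + 7 = 11
4 -> 6 -> 2 -> 5: 3 + 5 + 8 = 16
4 -> 6 -> 1 -> 5: 3 + 6 + 7 = 16
The minimum is 11.

11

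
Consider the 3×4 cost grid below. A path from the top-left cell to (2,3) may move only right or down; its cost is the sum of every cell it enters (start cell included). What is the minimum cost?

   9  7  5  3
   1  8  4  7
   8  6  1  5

Cheapest: [0,0] -> [1,0] -> [1,1] -> [1,2] -> [2,2] -> [2,3]
  9 + 1 + 8 + 4 + 1 + 5 = 28
For comparison, the top-then-right route costs 36.

28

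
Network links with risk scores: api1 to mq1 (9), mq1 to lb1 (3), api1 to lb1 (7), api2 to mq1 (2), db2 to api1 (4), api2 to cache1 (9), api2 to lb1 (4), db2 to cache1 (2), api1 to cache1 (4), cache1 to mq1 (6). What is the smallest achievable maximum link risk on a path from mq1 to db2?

Comparing a few candidate routes:
mq1→cache1→api1→db2: max(6, 4, 4) = 6
mq1→cache1→db2: max(6, 2) = 6
mq1→lb1→api1→cache1→db2: max(3, 7, 4, 2) = 7
mq1→lb1→api1→db2: max(3, 7, 4) = 7
Smallest bottleneck: 6.

6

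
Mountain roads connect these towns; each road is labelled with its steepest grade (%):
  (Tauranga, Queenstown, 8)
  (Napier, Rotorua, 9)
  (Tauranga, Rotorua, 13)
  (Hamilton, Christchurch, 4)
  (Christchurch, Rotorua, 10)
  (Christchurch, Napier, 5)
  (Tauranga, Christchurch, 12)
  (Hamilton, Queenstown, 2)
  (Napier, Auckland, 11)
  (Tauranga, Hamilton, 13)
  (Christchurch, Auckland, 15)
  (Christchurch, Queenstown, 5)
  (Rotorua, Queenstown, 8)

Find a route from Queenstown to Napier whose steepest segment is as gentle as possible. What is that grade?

A few of the Queenstown→Napier routes:
Queenstown-Christchurch-Napier: max(5, 5) = 5
Queenstown-Hamilton-Christchurch-Rotorua-Napier: max(2, 4, 10, 9) = 10
Queenstown-Christchurch-Rotorua-Napier: max(5, 10, 9) = 10
Queenstown-Hamilton-Christchurch-Napier: max(2, 4, 5) = 5
Queenstown-Rotorua-Christchurch-Napier: max(8, 10, 5) = 10
Queenstown-Rotorua-Napier: max(8, 9) = 9
Best route has worst link 5%.

5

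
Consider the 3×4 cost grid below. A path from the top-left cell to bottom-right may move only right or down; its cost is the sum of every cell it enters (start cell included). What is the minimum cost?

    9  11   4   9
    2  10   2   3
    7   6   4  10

36

One optimal route is (0,0) → (1,0) → (1,1) → (1,2) → (1,3) → (2,3).
Its cost is 9 + 2 + 10 + 2 + 3 + 10 = 36.
For comparison, the top-then-right route costs 46.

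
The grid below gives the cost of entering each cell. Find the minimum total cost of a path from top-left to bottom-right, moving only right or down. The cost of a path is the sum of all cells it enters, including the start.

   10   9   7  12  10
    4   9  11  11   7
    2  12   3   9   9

Best path: r0c0 -> r1c0 -> r2c0 -> r2c1 -> r2c2 -> r2c3 -> r2c4
Cost: 10 + 4 + 2 + 12 + 3 + 9 + 9 = 49
For comparison, the top-then-right route costs 64.

49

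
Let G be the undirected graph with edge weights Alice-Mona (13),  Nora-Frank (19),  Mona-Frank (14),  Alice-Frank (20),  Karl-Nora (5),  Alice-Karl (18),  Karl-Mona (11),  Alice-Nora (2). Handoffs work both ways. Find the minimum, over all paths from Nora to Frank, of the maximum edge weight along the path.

14

Comparing a few candidate routes:
Nora → Alice → Karl → Mona → Frank: max(2, 18, 11, 14) = 18
Nora → Karl → Mona → Frank: max(5, 11, 14) = 14
Nora → Alice → Mona → Frank: max(2, 13, 14) = 14
Nora → Karl → Alice → Mona → Frank: max(5, 18, 13, 14) = 18
Nora → Frank: max(19) = 19
Smallest bottleneck: 14.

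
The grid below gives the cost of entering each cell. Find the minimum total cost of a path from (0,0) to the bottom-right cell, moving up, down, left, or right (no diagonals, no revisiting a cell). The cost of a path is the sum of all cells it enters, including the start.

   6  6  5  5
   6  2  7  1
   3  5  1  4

One optimal route is r0c0 → r0c1 → r1c1 → r2c1 → r2c2 → r2c3.
Its cost is 6 + 6 + 2 + 5 + 1 + 4 = 24.

24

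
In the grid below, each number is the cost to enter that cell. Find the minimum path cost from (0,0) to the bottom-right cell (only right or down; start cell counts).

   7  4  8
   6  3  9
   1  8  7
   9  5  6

One optimal route is [0,0] [0,1] [1,1] [2,1] [3,1] [3,2].
Its cost is 7 + 4 + 3 + 8 + 5 + 6 = 33.
For comparison, the top-then-right route costs 41.

33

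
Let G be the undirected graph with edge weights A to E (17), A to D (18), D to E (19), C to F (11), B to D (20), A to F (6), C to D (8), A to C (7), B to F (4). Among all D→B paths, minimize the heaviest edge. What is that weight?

A few of the D→B routes:
D → A → C → F → B: max(18, 7, 11, 4) = 18
D → C → F → B: max(8, 11, 4) = 11
D → E → A → C → F → B: max(19, 17, 7, 11, 4) = 19
D → C → A → F → B: max(8, 7, 6, 4) = 8
D → A → F → B: max(18, 6, 4) = 18
D → E → A → F → B: max(19, 17, 6, 4) = 19
The minimum achievable maximum is 8.

8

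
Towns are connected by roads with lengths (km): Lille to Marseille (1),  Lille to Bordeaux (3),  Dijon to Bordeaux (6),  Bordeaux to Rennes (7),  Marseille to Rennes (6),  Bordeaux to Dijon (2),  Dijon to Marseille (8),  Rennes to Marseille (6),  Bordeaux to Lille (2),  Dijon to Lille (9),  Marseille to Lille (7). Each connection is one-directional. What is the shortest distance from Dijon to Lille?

8

Some routes from Dijon to Lille:
Dijon → Lille: 9
Dijon → Bordeaux → Lille: 6 + 2 = 8
Dijon → Marseille → Lille: 8 + 7 = 15
Best route has total 8 km.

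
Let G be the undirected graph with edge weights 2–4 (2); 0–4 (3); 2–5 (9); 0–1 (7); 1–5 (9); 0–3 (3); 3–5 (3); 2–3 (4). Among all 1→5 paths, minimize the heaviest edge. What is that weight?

7

Checking several routes:
1 -> 0 -> 4 -> 2 -> 3 -> 5: max(7, 3, 2, 4, 3) = 7
1 -> 0 -> 3 -> 5: max(7, 3, 3) = 7
1 -> 5: max(9) = 9
Smallest bottleneck: 7.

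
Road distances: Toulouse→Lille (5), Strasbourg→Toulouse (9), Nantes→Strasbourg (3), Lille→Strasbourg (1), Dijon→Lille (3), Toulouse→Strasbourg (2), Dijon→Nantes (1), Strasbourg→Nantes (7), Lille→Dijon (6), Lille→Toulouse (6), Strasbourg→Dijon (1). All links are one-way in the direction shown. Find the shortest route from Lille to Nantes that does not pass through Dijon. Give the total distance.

Candidate routes:
Lille-Toulouse-Strasbourg-Nantes: 6 + 2 + 7 = 15
Lille-Strasbourg-Nantes: 1 + 7 = 8
Shortest: 8.

8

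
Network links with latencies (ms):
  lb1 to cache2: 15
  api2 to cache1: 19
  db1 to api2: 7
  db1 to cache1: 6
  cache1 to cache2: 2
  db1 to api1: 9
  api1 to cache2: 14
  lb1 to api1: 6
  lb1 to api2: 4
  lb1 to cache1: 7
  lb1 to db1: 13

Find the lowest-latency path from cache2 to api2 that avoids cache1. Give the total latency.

Some routes from cache2 to api2 avoiding cache1:
cache2 - lb1 - api2: 15 + 4 = 19
cache2 - api1 - lb1 - api2: 14 + 6 + 4 = 24
cache2 - api1 - db1 - api2: 14 + 9 + 7 = 30
Best route has total 19 ms.

19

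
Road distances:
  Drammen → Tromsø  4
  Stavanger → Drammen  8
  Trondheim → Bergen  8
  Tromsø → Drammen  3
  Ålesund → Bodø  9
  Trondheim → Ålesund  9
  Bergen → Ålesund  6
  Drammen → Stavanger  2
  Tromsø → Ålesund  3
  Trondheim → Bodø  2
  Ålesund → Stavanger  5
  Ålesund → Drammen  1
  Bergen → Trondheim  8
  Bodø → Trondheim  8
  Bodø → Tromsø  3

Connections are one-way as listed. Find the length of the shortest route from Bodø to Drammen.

Checking several routes:
Bodø - Trondheim - Ålesund - Stavanger - Drammen: 8 + 9 + 5 + 8 = 30
Bodø - Tromsø - Drammen: 3 + 3 = 6
Bodø - Tromsø - Ålesund - Drammen: 3 + 3 + 1 = 7
Bodø - Tromsø - Ålesund - Stavanger - Drammen: 3 + 3 + 5 + 8 = 19
Bodø - Trondheim - Ålesund - Drammen: 8 + 9 + 1 = 18
Bodø - Trondheim - Bergen - Ålesund - Drammen: 8 + 8 + 6 + 1 = 23
Shortest: 6.

6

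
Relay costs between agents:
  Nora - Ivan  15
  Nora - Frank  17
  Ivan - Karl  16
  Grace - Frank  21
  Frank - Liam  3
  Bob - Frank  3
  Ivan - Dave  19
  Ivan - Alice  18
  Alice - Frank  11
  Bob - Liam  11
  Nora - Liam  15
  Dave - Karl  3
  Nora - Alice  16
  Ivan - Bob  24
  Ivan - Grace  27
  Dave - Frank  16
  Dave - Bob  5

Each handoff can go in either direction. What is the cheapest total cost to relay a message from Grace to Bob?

Checking several routes:
Grace - Frank - Bob: 21 + 3 = 24
Grace - Frank - Dave - Bob: 21 + 16 + 5 = 42
Grace - Frank - Liam - Bob: 21 + 3 + 11 = 35
Shortest: 24.

24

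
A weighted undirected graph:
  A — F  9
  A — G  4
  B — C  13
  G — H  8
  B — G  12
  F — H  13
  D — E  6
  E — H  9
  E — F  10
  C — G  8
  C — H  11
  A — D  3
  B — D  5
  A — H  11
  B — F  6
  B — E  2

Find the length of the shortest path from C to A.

12

A few of the C→A routes:
C → H → A: 11 + 11 = 22
C → H → G → A: 11 + 8 + 4 = 23
C → G → A: 8 + 4 = 12
C → B → D → A: 13 + 5 + 3 = 21
Shortest: 12.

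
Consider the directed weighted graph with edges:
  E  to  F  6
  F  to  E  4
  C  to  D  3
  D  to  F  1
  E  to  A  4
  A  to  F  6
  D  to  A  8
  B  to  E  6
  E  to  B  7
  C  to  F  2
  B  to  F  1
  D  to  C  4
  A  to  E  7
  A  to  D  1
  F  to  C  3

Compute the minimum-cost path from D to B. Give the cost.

Candidate routes:
D → A → F → E → B: 8 + 6 + 4 + 7 = 25
D → F → E → B: 1 + 4 + 7 = 12
D → C → F → E → B: 4 + 2 + 4 + 7 = 17
D → A → E → B: 8 + 7 + 7 = 22
Best route has total 12.

12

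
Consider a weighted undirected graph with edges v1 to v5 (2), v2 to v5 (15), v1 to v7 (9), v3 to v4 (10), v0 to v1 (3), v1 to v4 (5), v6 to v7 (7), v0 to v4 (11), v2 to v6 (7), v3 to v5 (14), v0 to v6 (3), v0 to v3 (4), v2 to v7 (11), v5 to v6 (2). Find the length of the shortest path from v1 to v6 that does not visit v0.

4

Checking several routes:
v1 → v7 → v6: 9 + 7 = 16
v1 → v4 → v3 → v5 → v6: 5 + 10 + 14 + 2 = 31
v1 → v5 → v6: 2 + 2 = 4
v1 → v5 → v2 → v6: 2 + 15 + 7 = 24
v1 → v7 → v2 → v6: 9 + 11 + 7 = 27
Best route has total 4.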